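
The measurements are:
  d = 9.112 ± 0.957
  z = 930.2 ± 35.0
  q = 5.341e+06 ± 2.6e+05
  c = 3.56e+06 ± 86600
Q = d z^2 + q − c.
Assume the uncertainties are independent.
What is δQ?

1.05e+06

Let p = d·z^2 = 7.884e+06. δp/p = √((1·δd/d)² + (2·δz/z)²) = √(0.0110 + 0.00566) = 0.129, so δp = 1.02e+06.
Q = p + q − c: δQ = √(δp² + δq² + δc²) = √(1.04e+12 + 6.76e+10 + 7.5e+09) = 1.05e+06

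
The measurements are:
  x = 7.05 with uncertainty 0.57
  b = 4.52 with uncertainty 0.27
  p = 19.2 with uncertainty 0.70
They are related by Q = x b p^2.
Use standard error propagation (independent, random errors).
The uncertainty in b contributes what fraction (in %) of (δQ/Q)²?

(δQ/Q)² = (1·δx/x)² + (1·δb/b)² + (2·δp/p)²
  x term: (1×0.0809)² = 0.00654
  b term: (1×0.0597)² = 0.00357
  p term: (2×0.0365)² = 0.00532
Total = 0.0154. Share from b = 0.00357/0.0154 = 0.231.

23.1%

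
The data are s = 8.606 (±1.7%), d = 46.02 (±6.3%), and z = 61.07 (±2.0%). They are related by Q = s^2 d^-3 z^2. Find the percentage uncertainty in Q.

For a monomial Q ∝ s^2, d^-3, z^2, fractional errors add in quadrature:
  (2·δs/s)² = (2×0.0170)² = 0.00116;  (-3·δd/d)² = (-3×0.0630)² = 0.0357;  (2·δz/z)² = (2×0.0200)² = 0.00160
δQ/Q = √(0.0385) = 0.196

19.6%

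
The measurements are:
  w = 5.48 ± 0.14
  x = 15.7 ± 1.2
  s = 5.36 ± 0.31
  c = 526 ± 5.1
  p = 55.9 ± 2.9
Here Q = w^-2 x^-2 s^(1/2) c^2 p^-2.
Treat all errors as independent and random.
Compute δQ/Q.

Relative error in a monomial: (δQ/Q)² = Σ (nᵢ · δxᵢ/xᵢ)².
  (-2·δw/w)² = (-2×0.0255)² = 0.00261;  (-2·δx/x)² = (-2×0.0764)² = 0.0234;  (½·δs/s)² = (0.5×0.0578)² = 0.000836;  (2·δc/c)² = (2×0.00970)² = 0.000376;  (-2·δp/p)² = (-2×0.0519)² = 0.0108
δQ/Q = √(0.0380) = 0.195

0.195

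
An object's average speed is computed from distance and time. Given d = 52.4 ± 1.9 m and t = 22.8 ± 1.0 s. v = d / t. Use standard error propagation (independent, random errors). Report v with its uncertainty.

2.30 ± 0.131 m/s

For a monomial v ∝ d, t^-1, fractional errors add in quadrature:
  (1·δd/d)² = (1×0.0363)² = 0.00131;  (-1·δt/t)² = (-1×0.0439)² = 0.00192
δv/v = √(0.00324) = 0.0569
v = 2.30 m/s, so δv = 0.0569 × 2.30 = 0.131 m/s.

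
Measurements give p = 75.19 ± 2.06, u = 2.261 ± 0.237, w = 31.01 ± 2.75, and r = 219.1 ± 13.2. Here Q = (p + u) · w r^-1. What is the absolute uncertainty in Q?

1.21

Let h = p + u = 77.45. δh = √(δp² + δu²) = √(4.24 + 0.0562) = 2.07, so δh/h = 0.0268.
Q is then a monomial in h, w, r:
δQ/Q = √((δh/h)² + (1·δw/w)² + (-1·δr/r)²) = √(0.000717 + 0.00786 + 0.00363) = 0.111
Q = 10.96, so δQ = 0.111 × 10.96 = 1.21.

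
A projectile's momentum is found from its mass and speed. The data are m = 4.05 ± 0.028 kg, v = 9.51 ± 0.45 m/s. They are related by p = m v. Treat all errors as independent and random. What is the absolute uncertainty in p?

Products/powers → add relative errors in quadrature, weighted by exponent:
  (1·δm/m)² = (1×0.00691)² = 4.78e-05;  (1·δv/v)² = (1×0.0473)² = 0.00224
δp/p = √(0.00229) = 0.0478
p = 38.5 kg·m/s, so δp = 0.0478 × 38.5 = 1.84 kg·m/s.

1.84 kg·m/s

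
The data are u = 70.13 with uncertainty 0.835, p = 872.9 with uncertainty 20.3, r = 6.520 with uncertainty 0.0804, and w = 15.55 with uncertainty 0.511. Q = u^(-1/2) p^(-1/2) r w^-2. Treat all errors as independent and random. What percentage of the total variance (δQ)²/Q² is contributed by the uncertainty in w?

93.0%

(δQ/Q)² = (−½·δu/u)² + (−½·δp/p)² + (1·δr/r)² + (-2·δw/w)²
  u term: (-0.5×0.0119)² = 3.54e-05
  p term: (-0.5×0.0233)² = 0.000135
  r term: (1×0.0123)² = 0.000152
  w term: (-2×0.0329)² = 0.00432
Total = 0.00464. Share from w = 0.00432/0.00464 = 0.930.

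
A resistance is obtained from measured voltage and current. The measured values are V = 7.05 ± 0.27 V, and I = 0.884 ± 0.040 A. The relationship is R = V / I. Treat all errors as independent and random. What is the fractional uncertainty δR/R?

0.0593

For a monomial R ∝ V, I^-1, fractional errors add in quadrature:
  (1·δV/V)² = (1×0.0383)² = 0.00147;  (-1·δI/I)² = (-1×0.0452)² = 0.00205
δR/R = √(0.00351) = 0.0593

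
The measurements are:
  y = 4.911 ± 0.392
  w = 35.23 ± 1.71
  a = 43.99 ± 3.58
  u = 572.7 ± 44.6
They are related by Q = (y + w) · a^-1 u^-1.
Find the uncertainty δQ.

Let h = y + w = 40.14. δh = √(δy² + δw²) = √(0.154 + 2.92) = 1.75, so δh/h = 0.0437.
Q is then a monomial in h, a, u:
δQ/Q = √((δh/h)² + (-1·δa/a)² + (-1·δu/u)²) = √(0.00191 + 0.00662 + 0.00606) = 0.121
Q = 0.001593, so δQ = 0.121 × 0.001593 = 0.000193.

0.000193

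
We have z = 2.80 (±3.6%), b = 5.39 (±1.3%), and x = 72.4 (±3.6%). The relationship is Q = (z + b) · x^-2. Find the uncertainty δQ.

Let u = z + b = 8.19. δu = √(δz² + δb²) = √(0.0102 + 0.00491) = 0.123, so δu/u = 0.0150.
Q is then a monomial in u, x:
δQ/Q = √((δu/u)² + (-2·δx/x)²) = √(0.000225 + 0.00518) = 0.0735
Q = 0.00156, so δQ = 0.0735 × 0.00156 = 0.000115.

0.000115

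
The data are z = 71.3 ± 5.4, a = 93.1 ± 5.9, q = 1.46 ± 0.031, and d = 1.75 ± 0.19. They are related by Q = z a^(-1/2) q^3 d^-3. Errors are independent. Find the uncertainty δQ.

1.47

For a monomial Q ∝ z, a^(-1/2), q^3, d^-3, fractional errors add in quadrature:
  (1·δz/z)² = (1×0.0757)² = 0.00574;  (−½·δa/a)² = (-0.5×0.0634)² = 0.00100;  (3·δq/q)² = (3×0.0212)² = 0.00406;  (-3·δd/d)² = (-3×0.109)² = 0.106
δQ/Q = √(0.117) = 0.342
Q = 4.29, so δQ = 0.342 × 4.29 = 1.47.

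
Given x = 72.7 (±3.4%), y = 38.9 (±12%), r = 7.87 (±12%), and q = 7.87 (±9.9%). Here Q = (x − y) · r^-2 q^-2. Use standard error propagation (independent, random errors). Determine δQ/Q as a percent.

Let u = x − y = 33.8. δu = √(δx² + δy²) = √(6.11 + 21.8) = 5.28, so δu/u = 0.156.
Q is then a monomial in u, r, q:
δQ/Q = √((δu/u)² + (-2·δr/r)² + (-2·δq/q)²) = √(0.0244 + 0.0576 + 0.0392) = 0.348

34.8%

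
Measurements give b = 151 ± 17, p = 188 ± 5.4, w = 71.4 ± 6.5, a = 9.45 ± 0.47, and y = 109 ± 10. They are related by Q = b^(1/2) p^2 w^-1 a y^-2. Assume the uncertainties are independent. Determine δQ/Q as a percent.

22.6%

Relative error in a monomial: (δQ/Q)² = Σ (nᵢ · δxᵢ/xᵢ)².
  (½·δb/b)² = (0.5×0.113)² = 0.00317;  (2·δp/p)² = (2×0.0287)² = 0.00330;  (-1·δw/w)² = (-1×0.0910)² = 0.00829;  (1·δa/a)² = (1×0.0497)² = 0.00247;  (-2·δy/y)² = (-2×0.0917)² = 0.0337
δQ/Q = √(0.0509) = 0.226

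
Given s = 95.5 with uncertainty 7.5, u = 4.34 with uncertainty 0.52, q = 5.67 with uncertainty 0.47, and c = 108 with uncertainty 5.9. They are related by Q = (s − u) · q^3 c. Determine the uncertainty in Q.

Let w = s − u = 91.2. δw = √(δs² + δu²) = √(56.2 + 0.270) = 7.52, so δw/w = 0.0825.
Q is then a monomial in w, q, c:
δQ/Q = √((δw/w)² + (3·δq/q)² + (1·δc/c)²) = √(0.00680 + 0.0618 + 0.00298) = 0.268
Q = 1.79e+06, so δQ = 0.268 × 1.79e+06 = 4.8e+05.

4.8e+05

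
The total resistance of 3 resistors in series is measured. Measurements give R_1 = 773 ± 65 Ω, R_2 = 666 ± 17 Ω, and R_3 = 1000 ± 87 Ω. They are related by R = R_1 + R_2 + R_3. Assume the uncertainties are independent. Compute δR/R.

0.0451

Absolute uncertainties add in quadrature for a linear combination:
  (δR_1)² = 4220;  (δR_2)² = 289;  (δR_3)² = 7570
δR = √(12100) = 110 Ω
R = 2440 Ω, so δR/R = 110/2440 = 0.0451.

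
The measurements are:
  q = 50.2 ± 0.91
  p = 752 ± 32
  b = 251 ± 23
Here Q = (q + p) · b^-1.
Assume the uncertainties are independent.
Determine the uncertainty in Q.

0.319

Let u = q + p = 802. δu = √(δq² + δp²) = √(0.828 + 1020) = 32.0, so δu/u = 0.0399.
Q is then a monomial in u, b:
δQ/Q = √((δu/u)² + (-1·δb/b)²) = √(0.00159 + 0.00840) = 0.0999
Q = 3.20, so δQ = 0.0999 × 3.20 = 0.319.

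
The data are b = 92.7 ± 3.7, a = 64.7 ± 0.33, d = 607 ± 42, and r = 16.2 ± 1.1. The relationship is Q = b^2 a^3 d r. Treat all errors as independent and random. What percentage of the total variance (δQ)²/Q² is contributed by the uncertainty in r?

(δQ/Q)² = (2·δb/b)² + (3·δa/a)² + (1·δd/d)² + (1·δr/r)²
  b term: (2×0.0399)² = 0.00637
  a term: (3×0.00510)² = 0.000234
  d term: (1×0.0692)² = 0.00479
  r term: (1×0.0679)² = 0.00461
Total = 0.0160. Share from r = 0.00461/0.0160 = 0.288.

28.8%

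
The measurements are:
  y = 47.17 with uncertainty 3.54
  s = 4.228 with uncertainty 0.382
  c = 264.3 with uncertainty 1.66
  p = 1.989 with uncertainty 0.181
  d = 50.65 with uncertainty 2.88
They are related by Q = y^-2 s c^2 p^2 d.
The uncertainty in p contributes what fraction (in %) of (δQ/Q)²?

49.3%

(δQ/Q)² = (-2·δy/y)² + (1·δs/s)² + (2·δc/c)² + (2·δp/p)² + (1·δd/d)²
  y term: (-2×0.0750)² = 0.0225
  s term: (1×0.0904)² = 0.00816
  c term: (2×0.00628)² = 0.000158
  p term: (2×0.0910)² = 0.0331
  d term: (1×0.0569)² = 0.00323
Total = 0.0672. Share from p = 0.0331/0.0672 = 0.493.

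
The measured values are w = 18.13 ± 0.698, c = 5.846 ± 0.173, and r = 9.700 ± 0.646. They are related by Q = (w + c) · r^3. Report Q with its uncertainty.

21880 ± 4420

Let u = w + c = 23.98. δu = √(δw² + δc²) = √(0.487 + 0.0299) = 0.719, so δu/u = 0.0300.
Q is then a monomial in u, r:
δQ/Q = √((δu/u)² + (3·δr/r)²) = √(0.000900 + 0.0399) = 0.202
Q = 21880, so δQ = 0.202 × 21880 = 4420.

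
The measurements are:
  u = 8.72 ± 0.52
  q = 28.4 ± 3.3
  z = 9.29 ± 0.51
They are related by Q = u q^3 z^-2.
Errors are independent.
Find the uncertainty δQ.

857

Each factor contributes (exponent × relative error)² to (δQ/Q)²:
  (1·δu/u)² = (1×0.0596)² = 0.00356;  (3·δq/q)² = (3×0.116)² = 0.122;  (-2·δz/z)² = (-2×0.0549)² = 0.0121
δQ/Q = √(0.137) = 0.370
Q = 2310, so δQ = 0.370 × 2310 = 857.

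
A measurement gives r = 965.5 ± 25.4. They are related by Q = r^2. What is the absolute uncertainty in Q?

49000

Q ∝ r^2, so δQ/Q = |2| · δr/r = 2 × 0.0263 = 0.0526.
Q = 932200, so δQ = 0.0526 × 932200 = 49000.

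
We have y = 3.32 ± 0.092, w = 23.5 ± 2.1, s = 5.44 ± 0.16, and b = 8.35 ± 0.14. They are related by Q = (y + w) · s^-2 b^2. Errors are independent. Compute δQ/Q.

0.104

Let u = y + w = 26.8. δu = √(δy² + δw²) = √(0.00846 + 4.41) = 2.10, so δu/u = 0.0784.
Q is then a monomial in u, s, b:
δQ/Q = √((δu/u)² + (-2·δs/s)² + (2·δb/b)²) = √(0.00614 + 0.00346 + 0.00112) = 0.104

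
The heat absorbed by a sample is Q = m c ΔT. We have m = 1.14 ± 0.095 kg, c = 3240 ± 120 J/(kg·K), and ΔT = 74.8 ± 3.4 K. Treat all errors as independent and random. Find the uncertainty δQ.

Relative error in a monomial: (δQ/Q)² = Σ (nᵢ · δxᵢ/xᵢ)².
  (1·δm/m)² = (1×0.0833)² = 0.00694;  (1·δc/c)² = (1×0.0370)² = 0.00137;  (1·δΔT/ΔT)² = (1×0.0455)² = 0.00207
δQ/Q = √(0.0104) = 0.102
Q = 2.76e+05 J, so δQ = 0.102 × 2.76e+05 = 28200 J.

28200 J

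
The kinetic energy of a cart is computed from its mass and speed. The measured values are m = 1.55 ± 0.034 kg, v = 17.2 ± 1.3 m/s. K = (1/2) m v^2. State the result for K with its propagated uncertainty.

229 ± 35.0 J

Products/powers → add relative errors in quadrature, weighted by exponent:
  (1·δm/m)² = (1×0.0219)² = 0.000481;  (2·δv/v)² = (2×0.0756)² = 0.0229
δK/K = √(0.0233) = 0.153
K = 229 J, so δK = 0.153 × 229 = 35.0 J.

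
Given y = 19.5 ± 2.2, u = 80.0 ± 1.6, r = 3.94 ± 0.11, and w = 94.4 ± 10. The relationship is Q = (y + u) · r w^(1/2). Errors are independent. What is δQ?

Let h = y + u = 99.5. δh = √(δy² + δu²) = √(4.84 + 2.56) = 2.72, so δh/h = 0.0273.
Q is then a monomial in h, r, w:
δQ/Q = √((δh/h)² + (1·δr/r)² + (½·δw/w)²) = √(0.000747 + 0.000779 + 0.00281) = 0.0658
Q = 3810, so δQ = 0.0658 × 3810 = 251.

251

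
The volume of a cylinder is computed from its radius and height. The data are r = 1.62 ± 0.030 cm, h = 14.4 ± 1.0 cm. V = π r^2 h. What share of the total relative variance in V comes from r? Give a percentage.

22.1%

(δV/V)² = (2·δr/r)² + (1·δh/h)²
  r term: (2×0.0185)² = 0.00137
  h term: (1×0.0694)² = 0.00482
Total = 0.00619. Share from r = 0.00137/0.00619 = 0.221.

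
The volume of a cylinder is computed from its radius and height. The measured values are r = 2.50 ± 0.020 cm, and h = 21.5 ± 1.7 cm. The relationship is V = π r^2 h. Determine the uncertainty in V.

Each factor contributes (exponent × relative error)² to (δV/V)²:
  (2·δr/r)² = (2×0.00800)² = 0.000256;  (1·δh/h)² = (1×0.0791)² = 0.00625
δV/V = √(0.00651) = 0.0807
V = 422 cm^3, so δV = 0.0807 × 422 = 34.1 cm^3.

34.1 cm^3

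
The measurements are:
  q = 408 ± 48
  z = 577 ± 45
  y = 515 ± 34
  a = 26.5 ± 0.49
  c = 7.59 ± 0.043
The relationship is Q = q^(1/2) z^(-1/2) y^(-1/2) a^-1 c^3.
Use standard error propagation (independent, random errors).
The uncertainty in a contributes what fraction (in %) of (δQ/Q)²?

5.10%

(δQ/Q)² = (½·δq/q)² + (−½·δz/z)² + (−½·δy/y)² + (-1·δa/a)² + (3·δc/c)²
  q term: (0.5×0.118)² = 0.00346
  z term: (-0.5×0.0780)² = 0.00152
  y term: (-0.5×0.0660)² = 0.00109
  a term: (-1×0.0185)² = 0.000342
  c term: (3×0.00567)² = 0.000289
Total = 0.00670. Share from a = 0.000342/0.00670 = 0.0510.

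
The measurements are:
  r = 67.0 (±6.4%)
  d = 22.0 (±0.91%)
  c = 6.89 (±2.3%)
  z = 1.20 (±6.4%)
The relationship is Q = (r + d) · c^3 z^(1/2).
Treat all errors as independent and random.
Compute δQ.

Let u = r + d = 89.0. δu = √(δr² + δd²) = √(18.4 + 0.0401) = 4.29, so δu/u = 0.0482.
Q is then a monomial in u, c, z:
δQ/Q = √((δu/u)² + (3·δc/c)² + (½·δz/z)²) = √(0.00233 + 0.00476 + 0.00102) = 0.0901
Q = 31900, so δQ = 0.0901 × 31900 = 2870.

2870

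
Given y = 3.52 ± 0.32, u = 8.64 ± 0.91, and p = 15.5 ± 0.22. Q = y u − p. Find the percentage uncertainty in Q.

Let w = y·u = 30.4. δw/w = √((1·δy/y)² + (1·δu/u)²) = √(0.00826 + 0.0111) = 0.139, so δw = 4.23.
Q = w − p: δQ = √(δw² + δp²) = √(17.9 + 0.0484) = 4.24
Q = 14.9, so δQ/Q = 4.24/14.9 = 0.284.

28.4%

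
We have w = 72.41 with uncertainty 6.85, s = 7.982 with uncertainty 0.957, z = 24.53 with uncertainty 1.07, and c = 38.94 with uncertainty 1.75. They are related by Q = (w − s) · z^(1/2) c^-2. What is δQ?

Let u = w − s = 64.43. δu = √(δw² + δs²) = √(46.9 + 0.916) = 6.92, so δu/u = 0.107.
Q is then a monomial in u, z, c:
δQ/Q = √((δu/u)² + (½·δz/z)² + (-2·δc/c)²) = √(0.0115 + 0.000476 + 0.00808) = 0.142
Q = 0.2104, so δQ = 0.142 × 0.2104 = 0.0298.

0.0298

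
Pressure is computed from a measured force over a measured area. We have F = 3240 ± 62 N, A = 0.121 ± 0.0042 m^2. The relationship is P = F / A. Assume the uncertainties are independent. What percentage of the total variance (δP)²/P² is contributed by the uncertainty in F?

(δP/P)² = (1·δF/F)² + (-1·δA/A)²
  F term: (1×0.0191)² = 0.000366
  A term: (-1×0.0347)² = 0.00120
Total = 0.00157. Share from F = 0.000366/0.00157 = 0.233.

23.3%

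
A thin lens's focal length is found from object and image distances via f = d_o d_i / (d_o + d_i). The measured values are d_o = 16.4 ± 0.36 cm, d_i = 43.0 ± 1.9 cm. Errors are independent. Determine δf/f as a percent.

2.00%

∂f/∂d_o = (d_i/(d_o+d_i))² = 0.524;  ∂f/∂d_i = (d_o/(d_o+d_i))² = 0.0762
δf = √((∂f/∂d_o · δd_o)² + (∂f/∂d_i · δd_i)²) = √(0.0356 + 0.0210) = 0.238 cm
f = 11.9 cm, so δf/f = 0.238/11.9 = 0.0200.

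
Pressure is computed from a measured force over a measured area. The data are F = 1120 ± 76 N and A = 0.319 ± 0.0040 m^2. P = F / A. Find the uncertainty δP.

242 Pa

Each factor contributes (exponent × relative error)² to (δP/P)²:
  (1·δF/F)² = (1×0.0679)² = 0.00460;  (-1·δA/A)² = (-1×0.0125)² = 0.000157
δP/P = √(0.00476) = 0.0690
P = 3510 Pa, so δP = 0.0690 × 3510 = 242 Pa.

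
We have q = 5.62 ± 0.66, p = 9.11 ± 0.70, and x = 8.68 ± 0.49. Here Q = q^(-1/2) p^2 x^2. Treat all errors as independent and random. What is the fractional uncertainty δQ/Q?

Relative error in a monomial: (δQ/Q)² = Σ (nᵢ · δxᵢ/xᵢ)².
  (−½·δq/q)² = (-0.5×0.117)² = 0.00345;  (2·δp/p)² = (2×0.0768)² = 0.0236;  (2·δx/x)² = (2×0.0565)² = 0.0127
δQ/Q = √(0.0398) = 0.200

0.200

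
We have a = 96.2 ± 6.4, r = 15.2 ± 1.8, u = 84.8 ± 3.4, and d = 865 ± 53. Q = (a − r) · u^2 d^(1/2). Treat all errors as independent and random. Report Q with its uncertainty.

(1.71 ± 0.203) × 10^7

Let w = a − r = 81.0. δw = √(δa² + δr²) = √(41.0 + 3.24) = 6.65, so δw/w = 0.0821.
Q is then a monomial in w, u, d:
δQ/Q = √((δw/w)² + (2·δu/u)² + (½·δd/d)²) = √(0.00674 + 0.00643 + 0.000939) = 0.119
Q = 1.71e+07, so δQ = 0.119 × 1.71e+07 = 2.03e+06.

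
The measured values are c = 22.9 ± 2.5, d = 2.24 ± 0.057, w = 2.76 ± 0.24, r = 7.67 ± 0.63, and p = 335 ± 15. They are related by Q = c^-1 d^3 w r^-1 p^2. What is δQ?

For a monomial Q ∝ c^-1, d^3, w, r^-1, p^2, fractional errors add in quadrature:
  (-1·δc/c)² = (-1×0.109)² = 0.0119;  (3·δd/d)² = (3×0.0254)² = 0.00583;  (1·δw/w)² = (1×0.0870)² = 0.00756;  (-1·δr/r)² = (-1×0.0821)² = 0.00675;  (2·δp/p)² = (2×0.0448)² = 0.00802
δQ/Q = √(0.0401) = 0.200
Q = 19800, so δQ = 0.200 × 19800 = 3970.

3970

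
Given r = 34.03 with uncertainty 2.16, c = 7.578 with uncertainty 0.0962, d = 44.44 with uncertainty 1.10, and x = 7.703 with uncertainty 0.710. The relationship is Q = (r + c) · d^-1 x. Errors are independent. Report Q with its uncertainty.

7.212 ± 0.784

Let u = r + c = 41.61. δu = √(δr² + δc²) = √(4.67 + 0.00925) = 2.16, so δu/u = 0.0520.
Q is then a monomial in u, d, x:
δQ/Q = √((δu/u)² + (-1·δd/d)² + (1·δx/x)²) = √(0.00270 + 0.000613 + 0.00850) = 0.109
Q = 7.212, so δQ = 0.109 × 7.212 = 0.784.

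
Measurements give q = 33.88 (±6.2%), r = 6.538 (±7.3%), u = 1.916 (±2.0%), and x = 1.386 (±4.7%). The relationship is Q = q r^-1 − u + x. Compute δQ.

0.502

Let p = q·r^-1 = 5.182. δp/p = √((1·δq/q)² + (-1·δr/r)²) = √(0.00384 + 0.00533) = 0.0958, so δp = 0.496.
Q = p − u + x: δQ = √(δp² + δu² + δx²) = √(0.246 + 0.00147 + 0.00424) = 0.502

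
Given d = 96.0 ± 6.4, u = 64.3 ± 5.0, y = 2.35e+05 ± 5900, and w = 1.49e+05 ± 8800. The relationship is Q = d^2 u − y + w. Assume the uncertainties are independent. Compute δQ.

92100

Let p = d^2·u = 5.93e+05. δp/p = √((2·δd/d)² + (1·δu/u)²) = √(0.0178 + 0.00605) = 0.154, so δp = 91500.
Q = p − y + w: δQ = √(δp² + δy² + δw²) = √(8.37e+09 + 3.48e+07 + 7.74e+07) = 92100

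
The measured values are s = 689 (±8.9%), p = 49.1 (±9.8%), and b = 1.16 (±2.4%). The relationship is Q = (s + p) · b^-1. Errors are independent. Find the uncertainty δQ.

Let u = s + p = 738. δu = √(δs² + δp²) = √(3760 + 23.2) = 61.5, so δu/u = 0.0833.
Q is then a monomial in u, b:
δQ/Q = √((δu/u)² + (-1·δb/b)²) = √(0.00694 + 0.000576) = 0.0867
Q = 636, so δQ = 0.0867 × 636 = 55.2.

55.2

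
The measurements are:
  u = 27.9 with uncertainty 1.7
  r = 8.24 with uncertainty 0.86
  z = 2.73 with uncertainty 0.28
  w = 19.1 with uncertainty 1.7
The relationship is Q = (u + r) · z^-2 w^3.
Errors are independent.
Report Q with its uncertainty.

Let h = u + r = 36.1. δh = √(δu² + δr²) = √(2.89 + 0.740) = 1.91, so δh/h = 0.0527.
Q is then a monomial in h, z, w:
δQ/Q = √((δh/h)² + (-2·δz/z)² + (3·δw/w)²) = √(0.00278 + 0.0421 + 0.0713) = 0.341
Q = 33800, so δQ = 0.341 × 33800 = 11500.

33800 ± 11500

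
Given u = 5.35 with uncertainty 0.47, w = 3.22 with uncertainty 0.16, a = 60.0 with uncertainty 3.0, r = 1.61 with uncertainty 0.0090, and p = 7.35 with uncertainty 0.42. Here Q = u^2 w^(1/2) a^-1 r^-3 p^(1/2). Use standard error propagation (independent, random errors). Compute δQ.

Each factor contributes (exponent × relative error)² to (δQ/Q)²:
  (2·δu/u)² = (2×0.0879)² = 0.0309;  (½·δw/w)² = (0.5×0.0497)² = 0.000617;  (-1·δa/a)² = (-1×0.0500)² = 0.00250;  (-3·δr/r)² = (-3×0.00559)² = 0.000281;  (½·δp/p)² = (0.5×0.0571)² = 0.000816
δQ/Q = √(0.0351) = 0.187
Q = 0.556, so δQ = 0.187 × 0.556 = 0.104.

0.104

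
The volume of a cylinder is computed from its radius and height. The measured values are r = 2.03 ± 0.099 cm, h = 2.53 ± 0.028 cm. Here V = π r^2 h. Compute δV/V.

Relative error in a monomial: (δV/V)² = Σ (nᵢ · δxᵢ/xᵢ)².
  (2·δr/r)² = (2×0.0488)² = 0.00951;  (1·δh/h)² = (1×0.0111)² = 0.000122
δV/V = √(0.00964) = 0.0982

0.0982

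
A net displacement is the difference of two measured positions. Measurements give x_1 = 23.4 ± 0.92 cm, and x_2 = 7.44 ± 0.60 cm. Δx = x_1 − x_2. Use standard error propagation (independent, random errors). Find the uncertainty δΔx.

1.10 cm

Δx is a linear combination, so absolute uncertainties add in quadrature:
  (δx_1)² = 0.846;  (δx_2)² = 0.360
δΔx = √(1.21) = 1.10 cm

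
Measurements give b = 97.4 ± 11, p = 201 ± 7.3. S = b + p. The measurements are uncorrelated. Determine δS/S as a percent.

4.42%

Sums and differences: (δS)² = Σ (cᵢ δxᵢ)².
  (δb)² = 121;  (δp)² = 53.3
δS = √(174) = 13.2
S = 298, so δS/S = 13.2/298 = 0.0442.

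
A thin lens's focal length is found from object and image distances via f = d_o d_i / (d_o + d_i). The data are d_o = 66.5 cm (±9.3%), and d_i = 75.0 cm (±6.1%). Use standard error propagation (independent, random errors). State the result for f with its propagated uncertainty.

∂f/∂d_o = (d_i/(d_o+d_i))² = 0.281;  ∂f/∂d_i = (d_o/(d_o+d_i))² = 0.221
δf = √((∂f/∂d_o · δd_o)² + (∂f/∂d_i · δd_i)²) = √(3.02 + 1.02) = 2.01 cm
f = 35.2 cm.

35.2 ± 2.01 cm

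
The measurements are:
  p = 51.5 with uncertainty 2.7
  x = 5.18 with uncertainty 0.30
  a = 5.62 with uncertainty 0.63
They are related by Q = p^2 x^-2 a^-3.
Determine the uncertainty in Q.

0.206

Relative error in a monomial: (δQ/Q)² = Σ (nᵢ · δxᵢ/xᵢ)².
  (2·δp/p)² = (2×0.0524)² = 0.0110;  (-2·δx/x)² = (-2×0.0579)² = 0.0134;  (-3·δa/a)² = (-3×0.112)² = 0.113
δQ/Q = √(0.138) = 0.371
Q = 0.557, so δQ = 0.371 × 0.557 = 0.206.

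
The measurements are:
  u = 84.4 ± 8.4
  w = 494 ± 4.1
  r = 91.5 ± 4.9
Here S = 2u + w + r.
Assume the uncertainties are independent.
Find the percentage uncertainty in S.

Sums and differences: (δS)² = Σ (cᵢ δxᵢ)².
  (2·δu)² = 282;  (δw)² = 16.8;  (δr)² = 24.0
δS = √(323) = 18.0
S = 754, so δS/S = 18.0/754 = 0.0238.

2.38%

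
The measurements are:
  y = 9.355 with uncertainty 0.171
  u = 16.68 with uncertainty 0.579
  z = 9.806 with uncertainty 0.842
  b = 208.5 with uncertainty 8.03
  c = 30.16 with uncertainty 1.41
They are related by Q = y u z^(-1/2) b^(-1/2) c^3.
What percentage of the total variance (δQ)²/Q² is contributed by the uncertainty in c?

(δQ/Q)² = (1·δy/y)² + (1·δu/u)² + (−½·δz/z)² + (−½·δb/b)² + (3·δc/c)²
  y term: (1×0.0183)² = 0.000334
  u term: (1×0.0347)² = 0.00120
  z term: (-0.5×0.0859)² = 0.00184
  b term: (-0.5×0.0385)² = 0.000371
  c term: (3×0.0468)² = 0.0197
Total = 0.0234. Share from c = 0.0197/0.0234 = 0.840.

84.0%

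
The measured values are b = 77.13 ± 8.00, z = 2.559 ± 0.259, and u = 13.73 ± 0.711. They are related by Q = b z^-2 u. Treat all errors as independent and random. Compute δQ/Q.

0.233

Products/powers → add relative errors in quadrature, weighted by exponent:
  (1·δb/b)² = (1×0.104)² = 0.0108;  (-2·δz/z)² = (-2×0.101)² = 0.0410;  (1·δu/u)² = (1×0.0518)² = 0.00268
δQ/Q = √(0.0544) = 0.233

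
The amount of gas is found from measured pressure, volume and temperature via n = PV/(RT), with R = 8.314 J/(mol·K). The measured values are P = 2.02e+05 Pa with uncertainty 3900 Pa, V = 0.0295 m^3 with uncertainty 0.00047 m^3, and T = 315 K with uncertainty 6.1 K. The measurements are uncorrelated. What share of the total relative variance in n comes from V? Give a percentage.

25.3%

(δn/n)² = (1·δP/P)² + (1·δV/V)² + (-1·δT/T)²
  P term: (1×0.0193)² = 0.000373
  V term: (1×0.0159)² = 0.000254
  T term: (-1×0.0194)² = 0.000375
Total = 0.00100. Share from V = 0.000254/0.00100 = 0.253.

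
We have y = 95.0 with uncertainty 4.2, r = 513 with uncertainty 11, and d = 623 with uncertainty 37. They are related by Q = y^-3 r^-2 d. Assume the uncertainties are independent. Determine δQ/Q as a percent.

15.2%

For a monomial Q ∝ y^-3, r^-2, d, fractional errors add in quadrature:
  (-3·δy/y)² = (-3×0.0442)² = 0.0176;  (-2·δr/r)² = (-2×0.0214)² = 0.00184;  (1·δd/d)² = (1×0.0594)² = 0.00353
δQ/Q = √(0.0230) = 0.152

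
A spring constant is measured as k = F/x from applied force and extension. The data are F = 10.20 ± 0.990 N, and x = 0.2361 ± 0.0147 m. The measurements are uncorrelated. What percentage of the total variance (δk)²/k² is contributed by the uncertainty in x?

(δk/k)² = (1·δF/F)² + (-1·δx/x)²
  F term: (1×0.0971)² = 0.00942
  x term: (-1×0.0623)² = 0.00388
Total = 0.0133. Share from x = 0.00388/0.0133 = 0.292.

29.2%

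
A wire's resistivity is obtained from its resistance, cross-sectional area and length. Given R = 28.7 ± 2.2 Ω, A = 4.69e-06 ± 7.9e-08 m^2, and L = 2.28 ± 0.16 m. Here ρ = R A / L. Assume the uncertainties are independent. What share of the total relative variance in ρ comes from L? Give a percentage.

(δρ/ρ)² = (1·δR/R)² + (1·δA/A)² + (-1·δL/L)²
  R term: (1×0.0767)² = 0.00588
  A term: (1×0.0168)² = 0.000284
  L term: (-1×0.0702)² = 0.00492
Total = 0.0111. Share from L = 0.00492/0.0111 = 0.444.

44.4%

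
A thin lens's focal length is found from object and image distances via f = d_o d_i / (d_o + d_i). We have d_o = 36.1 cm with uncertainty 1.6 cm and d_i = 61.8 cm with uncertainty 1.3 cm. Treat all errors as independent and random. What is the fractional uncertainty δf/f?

0.0290

∂f/∂d_o = (d_i/(d_o+d_i))² = 0.398;  ∂f/∂d_i = (d_o/(d_o+d_i))² = 0.136
δf = √((∂f/∂d_o · δd_o)² + (∂f/∂d_i · δd_i)²) = √(0.407 + 0.0312) = 0.662 cm
f = 22.8 cm, so δf/f = 0.662/22.8 = 0.0290.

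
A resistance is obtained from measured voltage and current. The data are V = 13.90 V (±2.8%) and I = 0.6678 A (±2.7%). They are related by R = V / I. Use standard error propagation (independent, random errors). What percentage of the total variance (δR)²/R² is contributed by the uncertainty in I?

(δR/R)² = (1·δV/V)² + (-1·δI/I)²
  V term: (1×0.0280)² = 0.000784
  I term: (-1×0.0270)² = 0.000729
Total = 0.00151. Share from I = 0.000729/0.00151 = 0.482.

48.2%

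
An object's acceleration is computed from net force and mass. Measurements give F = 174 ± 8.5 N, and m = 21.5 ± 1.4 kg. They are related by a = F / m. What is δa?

Products/powers → add relative errors in quadrature, weighted by exponent:
  (1·δF/F)² = (1×0.0489)² = 0.00239;  (-1·δm/m)² = (-1×0.0651)² = 0.00424
δa/a = √(0.00663) = 0.0814
a = 8.09 m/s^2, so δa = 0.0814 × 8.09 = 0.659 m/s^2.

0.659 m/s^2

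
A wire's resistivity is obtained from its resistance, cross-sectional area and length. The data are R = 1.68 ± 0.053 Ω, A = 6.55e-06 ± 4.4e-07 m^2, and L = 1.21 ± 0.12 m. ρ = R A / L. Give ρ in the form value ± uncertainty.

For a monomial ρ ∝ R, A, L^-1, fractional errors add in quadrature:
  (1·δR/R)² = (1×0.0315)² = 0.000995;  (1·δA/A)² = (1×0.0672)² = 0.00451;  (-1·δL/L)² = (-1×0.0992)² = 0.00984
δρ/ρ = √(0.0153) = 0.124
ρ = 9.09e-06 Ω·m, so δρ = 0.124 × 9.09e-06 = 1.13e-06 Ω·m.

(9.09 ± 1.13) × 10^-6 Ω·m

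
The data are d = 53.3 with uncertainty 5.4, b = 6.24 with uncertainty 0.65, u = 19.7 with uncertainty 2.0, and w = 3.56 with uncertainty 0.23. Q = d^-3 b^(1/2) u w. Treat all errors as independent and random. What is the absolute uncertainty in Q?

For a monomial Q ∝ d^-3, b^(1/2), u, w, fractional errors add in quadrature:
  (-3·δd/d)² = (-3×0.101)² = 0.0924;  (½·δb/b)² = (0.5×0.104)² = 0.00271;  (1·δu/u)² = (1×0.102)² = 0.0103;  (1·δw/w)² = (1×0.0646)² = 0.00417
δQ/Q = √(0.110) = 0.331
Q = 0.00116, so δQ = 0.331 × 0.00116 = 0.000383.

0.000383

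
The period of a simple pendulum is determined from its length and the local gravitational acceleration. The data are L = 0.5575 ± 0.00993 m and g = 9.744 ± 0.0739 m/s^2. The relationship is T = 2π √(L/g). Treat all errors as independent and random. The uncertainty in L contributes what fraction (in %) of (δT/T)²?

(δT/T)² = (½·δL/L)² + (−½·δg/g)²
  L term: (0.5×0.0178)² = 7.93e-05
  g term: (-0.5×0.00758)² = 1.44e-05
Total = 9.37e-05. Share from L = 7.93e-05/9.37e-05 = 0.847.

84.7%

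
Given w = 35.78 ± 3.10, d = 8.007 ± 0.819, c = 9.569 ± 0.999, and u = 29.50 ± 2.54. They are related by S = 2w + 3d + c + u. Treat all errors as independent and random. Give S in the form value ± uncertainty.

For a sum/difference, combine absolute errors in quadrature:
  (2·δw)² = 38.4;  (3·δd)² = 6.04;  (δc)² = 0.998;  (δu)² = 6.45
δS = √(51.9) = 7.21
S = 134.7.

134.7 ± 7.21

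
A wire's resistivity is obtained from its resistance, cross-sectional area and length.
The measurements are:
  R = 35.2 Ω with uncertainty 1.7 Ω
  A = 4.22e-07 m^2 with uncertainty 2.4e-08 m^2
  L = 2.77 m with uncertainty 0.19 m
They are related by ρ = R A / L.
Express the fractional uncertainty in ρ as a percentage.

ρ is a product of powers, so relative uncertainties combine in quadrature:
  (1·δR/R)² = (1×0.0483)² = 0.00233;  (1·δA/A)² = (1×0.0569)² = 0.00323;  (-1·δL/L)² = (-1×0.0686)² = 0.00470
δρ/ρ = √(0.0103) = 0.101

10.1%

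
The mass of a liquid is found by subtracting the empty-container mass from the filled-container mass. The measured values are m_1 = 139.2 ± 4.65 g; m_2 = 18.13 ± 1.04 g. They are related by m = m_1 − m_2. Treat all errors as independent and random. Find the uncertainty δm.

4.76 g

Each term contributes (cᵢ δxᵢ)² to (δm)²:
  (δm_1)² = 21.6;  (δm_2)² = 1.08
δm = √(22.7) = 4.76 g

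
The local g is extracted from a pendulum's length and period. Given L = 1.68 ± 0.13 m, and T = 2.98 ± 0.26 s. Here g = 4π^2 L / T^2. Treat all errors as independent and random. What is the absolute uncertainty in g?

1.43 m/s^2

Since g is a product/quotient, work with relative uncertainties:
  (1·δL/L)² = (1×0.0774)² = 0.00599;  (-2·δT/T)² = (-2×0.0872)² = 0.0304
δg/g = √(0.0364) = 0.191
g = 7.47 m/s^2, so δg = 0.191 × 7.47 = 1.43 m/s^2.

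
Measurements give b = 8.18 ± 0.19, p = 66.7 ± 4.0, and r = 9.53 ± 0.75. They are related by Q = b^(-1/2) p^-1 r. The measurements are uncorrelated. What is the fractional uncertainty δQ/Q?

0.0996

Q is a product of powers, so relative uncertainties combine in quadrature:
  (−½·δb/b)² = (-0.5×0.0232)² = 0.000135;  (-1·δp/p)² = (-1×0.0600)² = 0.00360;  (1·δr/r)² = (1×0.0787)² = 0.00619
δQ/Q = √(0.00992) = 0.0996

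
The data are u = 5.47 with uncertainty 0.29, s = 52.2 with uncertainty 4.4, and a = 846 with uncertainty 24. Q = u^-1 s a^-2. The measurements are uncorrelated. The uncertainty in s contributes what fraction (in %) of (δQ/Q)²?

(δQ/Q)² = (-1·δu/u)² + (1·δs/s)² + (-2·δa/a)²
  u term: (-1×0.0530)² = 0.00281
  s term: (1×0.0843)² = 0.00711
  a term: (-2×0.0284)² = 0.00322
Total = 0.0131. Share from s = 0.00711/0.0131 = 0.541.

54.1%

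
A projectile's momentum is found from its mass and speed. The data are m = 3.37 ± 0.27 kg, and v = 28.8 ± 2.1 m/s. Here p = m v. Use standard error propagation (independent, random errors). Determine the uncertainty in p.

p is a product of powers, so relative uncertainties combine in quadrature:
  (1·δm/m)² = (1×0.0801)² = 0.00642;  (1·δv/v)² = (1×0.0729)² = 0.00532
δp/p = √(0.0117) = 0.108
p = 97.1 kg·m/s, so δp = 0.108 × 97.1 = 10.5 kg·m/s.

10.5 kg·m/s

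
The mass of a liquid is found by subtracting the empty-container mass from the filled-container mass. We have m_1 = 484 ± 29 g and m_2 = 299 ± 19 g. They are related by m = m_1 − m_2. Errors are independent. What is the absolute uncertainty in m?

m is a linear combination, so absolute uncertainties add in quadrature:
  (δm_1)² = 841;  (δm_2)² = 361
δm = √(1200) = 34.7 g

34.7 g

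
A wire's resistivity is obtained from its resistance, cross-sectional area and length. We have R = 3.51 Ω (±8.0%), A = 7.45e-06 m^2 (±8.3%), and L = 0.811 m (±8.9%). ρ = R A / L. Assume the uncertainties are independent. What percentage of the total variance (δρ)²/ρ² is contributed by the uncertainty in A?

(δρ/ρ)² = (1·δR/R)² + (1·δA/A)² + (-1·δL/L)²
  R term: (1×0.0800)² = 0.00640
  A term: (1×0.0830)² = 0.00689
  L term: (-1×0.0890)² = 0.00792
Total = 0.0212. Share from A = 0.00689/0.0212 = 0.325.

32.5%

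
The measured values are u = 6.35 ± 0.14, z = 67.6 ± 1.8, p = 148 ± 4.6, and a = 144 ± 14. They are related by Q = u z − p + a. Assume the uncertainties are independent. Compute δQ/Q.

0.0492

Let w = u·z = 429. δw/w = √((1·δu/u)² + (1·δz/z)²) = √(0.000486 + 0.000709) = 0.0346, so δw = 14.8.
Q = w − p + a: δQ = √(δw² + δp² + δa²) = √(220 + 21.2 + 196) = 20.9
Q = 425, so δQ/Q = 20.9/425 = 0.0492.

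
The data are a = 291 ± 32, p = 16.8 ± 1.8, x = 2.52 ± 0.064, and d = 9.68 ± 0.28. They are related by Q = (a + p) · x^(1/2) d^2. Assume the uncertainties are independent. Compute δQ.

5480

Let u = a + p = 308. δu = √(δa² + δp²) = √(1020 + 3.24) = 32.1, so δu/u = 0.104.
Q is then a monomial in u, x, d:
δQ/Q = √((δu/u)² + (½·δx/x)² + (2·δd/d)²) = √(0.0108 + 0.000161 + 0.00335) = 0.120
Q = 45800, so δQ = 0.120 × 45800 = 5480.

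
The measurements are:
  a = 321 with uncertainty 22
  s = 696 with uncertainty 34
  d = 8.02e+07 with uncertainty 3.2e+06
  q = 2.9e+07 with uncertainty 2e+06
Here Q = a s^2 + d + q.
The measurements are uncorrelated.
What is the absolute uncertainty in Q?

1.89e+07

Let p = a·s^2 = 1.55e+08. δp/p = √((1·δa/a)² + (2·δs/s)²) = √(0.00470 + 0.00955) = 0.119, so δp = 1.86e+07.
Q = p + d + q: δQ = √(δp² + δd² + δq²) = √(3.44e+14 + 1.02e+13 + 4e+12) = 1.89e+07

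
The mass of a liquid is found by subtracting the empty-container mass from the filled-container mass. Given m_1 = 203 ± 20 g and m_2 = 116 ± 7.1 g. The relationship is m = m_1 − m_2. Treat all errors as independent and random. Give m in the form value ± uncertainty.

87.0 ± 21.2 g

Sums and differences: (δm)² = Σ (cᵢ δxᵢ)².
  (δm_1)² = 400;  (δm_2)² = 50.4
δm = √(450) = 21.2 g
m = 87.0 g.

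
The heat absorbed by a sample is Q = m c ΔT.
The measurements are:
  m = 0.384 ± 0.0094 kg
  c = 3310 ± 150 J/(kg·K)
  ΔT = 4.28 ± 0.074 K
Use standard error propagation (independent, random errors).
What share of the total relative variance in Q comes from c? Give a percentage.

69.6%

(δQ/Q)² = (1·δm/m)² + (1·δc/c)² + (1·δΔT/ΔT)²
  m term: (1×0.0245)² = 0.000599
  c term: (1×0.0453)² = 0.00205
  ΔT term: (1×0.0173)² = 0.000299
Total = 0.00295. Share from c = 0.00205/0.00295 = 0.696.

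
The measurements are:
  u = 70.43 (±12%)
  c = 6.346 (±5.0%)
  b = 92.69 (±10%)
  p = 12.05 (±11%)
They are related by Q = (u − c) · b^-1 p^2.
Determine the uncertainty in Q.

27.6

Let w = u − c = 64.08. δw = √(δu² + δc²) = √(71.4 + 0.101) = 8.46, so δw/w = 0.132.
Q is then a monomial in w, b, p:
δQ/Q = √((δw/w)² + (-1·δb/b)² + (2·δp/p)²) = √(0.0174 + 0.0100 + 0.0484) = 0.275
Q = 100.4, so δQ = 0.275 × 100.4 = 27.6.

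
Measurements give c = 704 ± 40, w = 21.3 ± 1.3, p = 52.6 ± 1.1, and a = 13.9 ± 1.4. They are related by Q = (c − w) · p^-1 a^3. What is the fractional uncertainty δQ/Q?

0.309

Let u = c − w = 683. δu = √(δc² + δw²) = √(1600 + 1.69) = 40.0, so δu/u = 0.0586.
Q is then a monomial in u, p, a:
δQ/Q = √((δu/u)² + (-1·δp/p)² + (3·δa/a)²) = √(0.00344 + 0.000437 + 0.0913) = 0.309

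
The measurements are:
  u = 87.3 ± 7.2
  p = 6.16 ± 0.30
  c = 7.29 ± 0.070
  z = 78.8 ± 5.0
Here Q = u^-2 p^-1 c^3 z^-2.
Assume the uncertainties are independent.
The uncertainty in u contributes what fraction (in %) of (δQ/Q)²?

(δQ/Q)² = (-2·δu/u)² + (-1·δp/p)² + (3·δc/c)² + (-2·δz/z)²
  u term: (-2×0.0825)² = 0.0272
  p term: (-1×0.0487)² = 0.00237
  c term: (3×0.00960)² = 0.000830
  z term: (-2×0.0635)² = 0.0161
Total = 0.0465. Share from u = 0.0272/0.0465 = 0.585.

58.5%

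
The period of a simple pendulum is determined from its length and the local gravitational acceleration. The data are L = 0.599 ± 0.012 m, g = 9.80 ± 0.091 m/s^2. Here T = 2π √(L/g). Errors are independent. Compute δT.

0.0172 s

For a monomial T ∝ L^(1/2), g^(-1/2), fractional errors add in quadrature:
  (½·δL/L)² = (0.5×0.0200)² = 0.000100;  (−½·δg/g)² = (-0.5×0.00929)² = 2.16e-05
δT/T = √(0.000122) = 0.0110
T = 1.55 s, so δT = 0.0110 × 1.55 = 0.0172 s.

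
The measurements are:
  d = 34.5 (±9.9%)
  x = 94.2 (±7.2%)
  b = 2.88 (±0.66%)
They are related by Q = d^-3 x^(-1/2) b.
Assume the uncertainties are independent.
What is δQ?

2.16e-06

Each factor contributes (exponent × relative error)² to (δQ/Q)²:
  (-3·δd/d)² = (-3×0.0990)² = 0.0882;  (−½·δx/x)² = (-0.5×0.0720)² = 0.00130;  (1·δb/b)² = (1×0.00660)² = 4.36e-05
δQ/Q = √(0.0895) = 0.299
Q = 7.23e-06, so δQ = 0.299 × 7.23e-06 = 2.16e-06.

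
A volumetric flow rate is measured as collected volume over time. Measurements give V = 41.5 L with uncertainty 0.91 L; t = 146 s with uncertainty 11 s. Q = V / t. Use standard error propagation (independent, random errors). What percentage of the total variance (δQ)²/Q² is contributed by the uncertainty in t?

92.2%

(δQ/Q)² = (1·δV/V)² + (-1·δt/t)²
  V term: (1×0.0219)² = 0.000481
  t term: (-1×0.0753)² = 0.00568
Total = 0.00616. Share from t = 0.00568/0.00616 = 0.922.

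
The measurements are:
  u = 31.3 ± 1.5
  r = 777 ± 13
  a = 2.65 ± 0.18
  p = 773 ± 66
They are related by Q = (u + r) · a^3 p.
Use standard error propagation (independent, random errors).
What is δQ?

Let w = u + r = 808. δw = √(δu² + δr²) = √(2.25 + 169) = 13.1, so δw/w = 0.0162.
Q is then a monomial in w, a, p:
δQ/Q = √((δw/w)² + (3·δa/a)² + (1·δp/p)²) = √(0.000262 + 0.0415 + 0.00729) = 0.222
Q = 1.16e+07, so δQ = 0.222 × 1.16e+07 = 2.58e+06.

2.58e+06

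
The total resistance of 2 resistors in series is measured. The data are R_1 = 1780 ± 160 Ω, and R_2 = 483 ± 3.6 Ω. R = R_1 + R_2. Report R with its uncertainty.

2260 ± 160 Ω

R is a linear combination, so absolute uncertainties add in quadrature:
  (δR_1)² = 25600;  (δR_2)² = 13.0
δR = √(25600) = 160 Ω
R = 2260 Ω.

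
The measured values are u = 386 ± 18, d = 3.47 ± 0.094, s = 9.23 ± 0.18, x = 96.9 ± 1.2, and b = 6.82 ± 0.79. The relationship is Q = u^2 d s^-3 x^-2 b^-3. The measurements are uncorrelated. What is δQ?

Each factor contributes (exponent × relative error)² to (δQ/Q)²:
  (2·δu/u)² = (2×0.0466)² = 0.00870;  (1·δd/d)² = (1×0.0271)² = 0.000734;  (-3·δs/s)² = (-3×0.0195)² = 0.00342;  (-2·δx/x)² = (-2×0.0124)² = 0.000613;  (-3·δb/b)² = (-3×0.116)² = 0.121
δQ/Q = √(0.134) = 0.366
Q = 0.000221, so δQ = 0.366 × 0.000221 = 8.09e-05.

8.09e-05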